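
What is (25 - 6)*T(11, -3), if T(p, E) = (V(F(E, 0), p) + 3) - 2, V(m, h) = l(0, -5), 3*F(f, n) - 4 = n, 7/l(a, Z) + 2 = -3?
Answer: -38/5 ≈ -7.6000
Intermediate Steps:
l(a, Z) = -7/5 (l(a, Z) = 7/(-2 - 3) = 7/(-5) = 7*(-1/5) = -7/5)
F(f, n) = 4/3 + n/3
V(m, h) = -7/5
T(p, E) = -2/5 (T(p, E) = (-7/5 + 3) - 2 = 8/5 - 2 = -2/5)
(25 - 6)*T(11, -3) = (25 - 6)*(-2/5) = 19*(-2/5) = -38/5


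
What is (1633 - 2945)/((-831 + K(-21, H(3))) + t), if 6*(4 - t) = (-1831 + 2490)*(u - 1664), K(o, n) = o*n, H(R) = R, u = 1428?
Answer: -984/18773 ≈ -0.052416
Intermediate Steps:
K(o, n) = n*o
t = 77774/3 (t = 4 - (-1831 + 2490)*(1428 - 1664)/6 = 4 - 659*(-236)/6 = 4 - 1/6*(-155524) = 4 + 77762/3 = 77774/3 ≈ 25925.)
(1633 - 2945)/((-831 + K(-21, H(3))) + t) = (1633 - 2945)/((-831 + 3*(-21)) + 77774/3) = -1312/((-831 - 63) + 77774/3) = -1312/(-894 + 77774/3) = -1312/75092/3 = -1312*3/75092 = -984/18773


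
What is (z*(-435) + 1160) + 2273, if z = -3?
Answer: 4738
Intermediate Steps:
(z*(-435) + 1160) + 2273 = (-3*(-435) + 1160) + 2273 = (1305 + 1160) + 2273 = 2465 + 2273 = 4738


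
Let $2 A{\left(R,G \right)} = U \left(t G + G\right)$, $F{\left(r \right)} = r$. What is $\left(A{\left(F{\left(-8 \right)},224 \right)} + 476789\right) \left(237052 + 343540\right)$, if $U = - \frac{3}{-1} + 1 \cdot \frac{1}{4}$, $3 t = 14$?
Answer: $\frac{834052340560}{3} \approx 2.7802 \cdot 10^{11}$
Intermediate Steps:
$t = \frac{14}{3}$ ($t = \frac{1}{3} \cdot 14 = \frac{14}{3} \approx 4.6667$)
$U = \frac{13}{4}$ ($U = \left(-3\right) \left(-1\right) + 1 \cdot \frac{1}{4} = 3 + \frac{1}{4} = \frac{13}{4} \approx 3.25$)
$A{\left(R,G \right)} = \frac{221 G}{24}$ ($A{\left(R,G \right)} = \frac{\frac{13}{4} \left(\frac{14 G}{3} + G\right)}{2} = \frac{\frac{13}{4} \frac{17 G}{3}}{2} = \frac{\frac{221}{12} G}{2} = \frac{221 G}{24}$)
$\left(A{\left(F{\left(-8 \right)},224 \right)} + 476789\right) \left(237052 + 343540\right) = \left(\frac{221}{24} \cdot 224 + 476789\right) \left(237052 + 343540\right) = \left(\frac{6188}{3} + 476789\right) 580592 = \frac{1436555}{3} \cdot 580592 = \frac{834052340560}{3}$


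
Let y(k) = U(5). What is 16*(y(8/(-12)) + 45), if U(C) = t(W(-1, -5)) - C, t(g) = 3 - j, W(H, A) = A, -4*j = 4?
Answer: 704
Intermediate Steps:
j = -1 (j = -1/4*4 = -1)
t(g) = 4 (t(g) = 3 - 1*(-1) = 3 + 1 = 4)
U(C) = 4 - C
y(k) = -1 (y(k) = 4 - 1*5 = 4 - 5 = -1)
16*(y(8/(-12)) + 45) = 16*(-1 + 45) = 16*44 = 704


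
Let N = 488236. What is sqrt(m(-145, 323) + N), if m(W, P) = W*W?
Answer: sqrt(509261) ≈ 713.63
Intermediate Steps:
m(W, P) = W**2
sqrt(m(-145, 323) + N) = sqrt((-145)**2 + 488236) = sqrt(21025 + 488236) = sqrt(509261)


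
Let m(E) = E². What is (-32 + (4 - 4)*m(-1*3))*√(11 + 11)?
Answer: -32*√22 ≈ -150.09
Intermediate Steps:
(-32 + (4 - 4)*m(-1*3))*√(11 + 11) = (-32 + (4 - 4)*(-1*3)²)*√(11 + 11) = (-32 + 0*(-3)²)*√22 = (-32 + 0*9)*√22 = (-32 + 0)*√22 = -32*√22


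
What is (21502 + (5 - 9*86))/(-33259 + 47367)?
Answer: 20733/14108 ≈ 1.4696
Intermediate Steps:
(21502 + (5 - 9*86))/(-33259 + 47367) = (21502 + (5 - 774))/14108 = (21502 - 769)*(1/14108) = 20733*(1/14108) = 20733/14108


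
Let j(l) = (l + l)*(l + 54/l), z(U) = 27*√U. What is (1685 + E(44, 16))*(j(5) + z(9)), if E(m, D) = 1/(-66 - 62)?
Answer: 51547281/128 ≈ 4.0271e+5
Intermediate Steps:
E(m, D) = -1/128 (E(m, D) = 1/(-128) = -1/128)
j(l) = 2*l*(l + 54/l) (j(l) = (2*l)*(l + 54/l) = 2*l*(l + 54/l))
(1685 + E(44, 16))*(j(5) + z(9)) = (1685 - 1/128)*((108 + 2*5²) + 27*√9) = 215679*((108 + 2*25) + 27*3)/128 = 215679*((108 + 50) + 81)/128 = 215679*(158 + 81)/128 = (215679/128)*239 = 51547281/128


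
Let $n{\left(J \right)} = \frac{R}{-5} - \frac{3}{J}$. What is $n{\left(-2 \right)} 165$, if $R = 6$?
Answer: $\frac{99}{2} \approx 49.5$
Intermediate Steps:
$n{\left(J \right)} = - \frac{6}{5} - \frac{3}{J}$ ($n{\left(J \right)} = \frac{6}{-5} - \frac{3}{J} = 6 \left(- \frac{1}{5}\right) - \frac{3}{J} = - \frac{6}{5} - \frac{3}{J}$)
$n{\left(-2 \right)} 165 = \left(- \frac{6}{5} - \frac{3}{-2}\right) 165 = \left(- \frac{6}{5} - - \frac{3}{2}\right) 165 = \left(- \frac{6}{5} + \frac{3}{2}\right) 165 = \frac{3}{10} \cdot 165 = \frac{99}{2}$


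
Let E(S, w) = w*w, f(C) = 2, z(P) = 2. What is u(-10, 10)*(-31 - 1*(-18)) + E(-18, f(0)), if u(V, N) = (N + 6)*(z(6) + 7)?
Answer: -1868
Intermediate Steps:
E(S, w) = w²
u(V, N) = 54 + 9*N (u(V, N) = (N + 6)*(2 + 7) = (6 + N)*9 = 54 + 9*N)
u(-10, 10)*(-31 - 1*(-18)) + E(-18, f(0)) = (54 + 9*10)*(-31 - 1*(-18)) + 2² = (54 + 90)*(-31 + 18) + 4 = 144*(-13) + 4 = -1872 + 4 = -1868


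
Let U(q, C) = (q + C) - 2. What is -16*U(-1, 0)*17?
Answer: 816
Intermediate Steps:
U(q, C) = -2 + C + q (U(q, C) = (C + q) - 2 = -2 + C + q)
-16*U(-1, 0)*17 = -16*(-2 + 0 - 1)*17 = -16*(-3)*17 = 48*17 = 816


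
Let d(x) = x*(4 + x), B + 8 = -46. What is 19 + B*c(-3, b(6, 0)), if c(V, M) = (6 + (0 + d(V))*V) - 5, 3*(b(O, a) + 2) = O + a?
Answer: -521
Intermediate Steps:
b(O, a) = -2 + O/3 + a/3 (b(O, a) = -2 + (O + a)/3 = -2 + (O/3 + a/3) = -2 + O/3 + a/3)
B = -54 (B = -8 - 46 = -54)
c(V, M) = 1 + V²*(4 + V) (c(V, M) = (6 + (0 + V*(4 + V))*V) - 5 = (6 + (V*(4 + V))*V) - 5 = (6 + V²*(4 + V)) - 5 = 1 + V²*(4 + V))
19 + B*c(-3, b(6, 0)) = 19 - 54*(1 + (-3)²*(4 - 3)) = 19 - 54*(1 + 9*1) = 19 - 54*(1 + 9) = 19 - 54*10 = 19 - 540 = -521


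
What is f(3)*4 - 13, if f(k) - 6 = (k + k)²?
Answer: 155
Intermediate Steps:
f(k) = 6 + 4*k² (f(k) = 6 + (k + k)² = 6 + (2*k)² = 6 + 4*k²)
f(3)*4 - 13 = (6 + 4*3²)*4 - 13 = (6 + 4*9)*4 - 13 = (6 + 36)*4 - 13 = 42*4 - 13 = 168 - 13 = 155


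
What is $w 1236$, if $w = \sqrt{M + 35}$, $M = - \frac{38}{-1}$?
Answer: $1236 \sqrt{73} \approx 10560.0$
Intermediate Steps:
$M = 38$ ($M = \left(-38\right) \left(-1\right) = 38$)
$w = \sqrt{73}$ ($w = \sqrt{38 + 35} = \sqrt{73} \approx 8.544$)
$w 1236 = \sqrt{73} \cdot 1236 = 1236 \sqrt{73}$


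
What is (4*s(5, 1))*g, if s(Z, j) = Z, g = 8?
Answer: 160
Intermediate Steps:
(4*s(5, 1))*g = (4*5)*8 = 20*8 = 160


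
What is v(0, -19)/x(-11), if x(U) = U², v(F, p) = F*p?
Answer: 0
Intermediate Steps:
v(0, -19)/x(-11) = (0*(-19))/((-11)²) = 0/121 = 0*(1/121) = 0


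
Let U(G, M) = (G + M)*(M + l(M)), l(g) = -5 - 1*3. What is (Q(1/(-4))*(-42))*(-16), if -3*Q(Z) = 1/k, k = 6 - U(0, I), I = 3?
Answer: -32/3 ≈ -10.667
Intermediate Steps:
l(g) = -8 (l(g) = -5 - 3 = -8)
U(G, M) = (-8 + M)*(G + M) (U(G, M) = (G + M)*(M - 8) = (G + M)*(-8 + M) = (-8 + M)*(G + M))
k = 21 (k = 6 - (3² - 8*0 - 8*3 + 0*3) = 6 - (9 + 0 - 24 + 0) = 6 - 1*(-15) = 6 + 15 = 21)
Q(Z) = -1/63 (Q(Z) = -⅓/21 = -⅓*1/21 = -1/63)
(Q(1/(-4))*(-42))*(-16) = -1/63*(-42)*(-16) = (⅔)*(-16) = -32/3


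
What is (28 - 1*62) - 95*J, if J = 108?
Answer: -10294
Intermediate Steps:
(28 - 1*62) - 95*J = (28 - 1*62) - 95*108 = (28 - 62) - 10260 = -34 - 10260 = -10294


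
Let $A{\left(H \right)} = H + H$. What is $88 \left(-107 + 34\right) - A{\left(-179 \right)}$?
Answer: $-6066$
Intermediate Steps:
$A{\left(H \right)} = 2 H$
$88 \left(-107 + 34\right) - A{\left(-179 \right)} = 88 \left(-107 + 34\right) - 2 \left(-179\right) = 88 \left(-73\right) - -358 = -6424 + 358 = -6066$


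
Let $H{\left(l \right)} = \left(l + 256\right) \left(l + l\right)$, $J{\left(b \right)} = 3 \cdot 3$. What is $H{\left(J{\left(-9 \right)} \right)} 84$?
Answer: $400680$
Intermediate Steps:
$J{\left(b \right)} = 9$
$H{\left(l \right)} = 2 l \left(256 + l\right)$ ($H{\left(l \right)} = \left(256 + l\right) 2 l = 2 l \left(256 + l\right)$)
$H{\left(J{\left(-9 \right)} \right)} 84 = 2 \cdot 9 \left(256 + 9\right) 84 = 2 \cdot 9 \cdot 265 \cdot 84 = 4770 \cdot 84 = 400680$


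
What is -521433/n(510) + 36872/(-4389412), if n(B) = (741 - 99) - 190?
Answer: -572200233385/496003556 ≈ -1153.6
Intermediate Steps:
n(B) = 452 (n(B) = 642 - 190 = 452)
-521433/n(510) + 36872/(-4389412) = -521433/452 + 36872/(-4389412) = -521433*1/452 + 36872*(-1/4389412) = -521433/452 - 9218/1097353 = -572200233385/496003556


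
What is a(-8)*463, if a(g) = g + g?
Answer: -7408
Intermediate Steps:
a(g) = 2*g
a(-8)*463 = (2*(-8))*463 = -16*463 = -7408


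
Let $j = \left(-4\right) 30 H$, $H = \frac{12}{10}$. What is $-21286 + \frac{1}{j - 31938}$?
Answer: $- \frac{682897453}{32082} \approx -21286.0$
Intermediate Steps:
$H = \frac{6}{5}$ ($H = 12 \cdot \frac{1}{10} = \frac{6}{5} \approx 1.2$)
$j = -144$ ($j = \left(-4\right) 30 \cdot \frac{6}{5} = \left(-120\right) \frac{6}{5} = -144$)
$-21286 + \frac{1}{j - 31938} = -21286 + \frac{1}{-144 - 31938} = -21286 + \frac{1}{-32082} = -21286 - \frac{1}{32082} = - \frac{682897453}{32082}$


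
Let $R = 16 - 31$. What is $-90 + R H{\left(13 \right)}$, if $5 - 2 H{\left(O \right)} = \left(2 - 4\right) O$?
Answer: $- \frac{645}{2} \approx -322.5$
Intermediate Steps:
$H{\left(O \right)} = \frac{5}{2} + O$ ($H{\left(O \right)} = \frac{5}{2} - \frac{\left(2 - 4\right) O}{2} = \frac{5}{2} - \frac{\left(-2\right) O}{2} = \frac{5}{2} + O$)
$R = -15$ ($R = 16 - 31 = -15$)
$-90 + R H{\left(13 \right)} = -90 - 15 \left(\frac{5}{2} + 13\right) = -90 - \frac{465}{2} = - \frac{645}{2}$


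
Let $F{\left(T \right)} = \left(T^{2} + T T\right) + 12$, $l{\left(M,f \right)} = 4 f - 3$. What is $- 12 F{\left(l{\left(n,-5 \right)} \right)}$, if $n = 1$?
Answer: $-12840$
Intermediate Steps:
$l{\left(M,f \right)} = -3 + 4 f$
$F{\left(T \right)} = 12 + 2 T^{2}$ ($F{\left(T \right)} = \left(T^{2} + T^{2}\right) + 12 = 2 T^{2} + 12 = 12 + 2 T^{2}$)
$- 12 F{\left(l{\left(n,-5 \right)} \right)} = - 12 \left(12 + 2 \left(-3 + 4 \left(-5\right)\right)^{2}\right) = - 12 \left(12 + 2 \left(-3 - 20\right)^{2}\right) = - 12 \left(12 + 2 \left(-23\right)^{2}\right) = - 12 \left(12 + 2 \cdot 529\right) = - 12 \left(12 + 1058\right) = \left(-12\right) 1070 = -12840$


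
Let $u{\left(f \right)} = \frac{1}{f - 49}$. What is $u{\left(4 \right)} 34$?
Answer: $- \frac{34}{45} \approx -0.75556$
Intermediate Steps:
$u{\left(f \right)} = \frac{1}{-49 + f}$
$u{\left(4 \right)} 34 = \frac{1}{-49 + 4} \cdot 34 = \frac{1}{-45} \cdot 34 = \left(- \frac{1}{45}\right) 34 = - \frac{34}{45}$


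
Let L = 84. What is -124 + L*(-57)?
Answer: -4912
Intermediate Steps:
-124 + L*(-57) = -124 + 84*(-57) = -124 - 4788 = -4912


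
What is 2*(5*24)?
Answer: 240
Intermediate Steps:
2*(5*24) = 2*120 = 240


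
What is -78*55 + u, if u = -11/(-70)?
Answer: -300289/70 ≈ -4289.8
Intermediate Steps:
u = 11/70 (u = -11*(-1/70) = 11/70 ≈ 0.15714)
-78*55 + u = -78*55 + 11/70 = -4290 + 11/70 = -300289/70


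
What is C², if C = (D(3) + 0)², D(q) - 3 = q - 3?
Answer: 81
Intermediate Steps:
D(q) = q (D(q) = 3 + (q - 3) = 3 + (-3 + q) = q)
C = 9 (C = (3 + 0)² = 3² = 9)
C² = 9² = 81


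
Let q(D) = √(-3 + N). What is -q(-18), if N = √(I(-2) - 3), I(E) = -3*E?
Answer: -I*√(3 - √3) ≈ -1.126*I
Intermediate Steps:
N = √3 (N = √(-3*(-2) - 3) = √(6 - 3) = √3 ≈ 1.7320)
q(D) = √(-3 + √3)
-q(-18) = -√(-3 + √3)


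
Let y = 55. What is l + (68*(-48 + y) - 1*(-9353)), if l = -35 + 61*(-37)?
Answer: 7537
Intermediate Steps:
l = -2292 (l = -35 - 2257 = -2292)
l + (68*(-48 + y) - 1*(-9353)) = -2292 + (68*(-48 + 55) - 1*(-9353)) = -2292 + (68*7 + 9353) = -2292 + (476 + 9353) = -2292 + 9829 = 7537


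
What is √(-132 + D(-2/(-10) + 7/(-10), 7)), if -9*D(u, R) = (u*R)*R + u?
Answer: I*√1163/3 ≈ 11.368*I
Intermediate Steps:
D(u, R) = -u/9 - u*R²/9 (D(u, R) = -((u*R)*R + u)/9 = -((R*u)*R + u)/9 = -(u*R² + u)/9 = -(u + u*R²)/9 = -u/9 - u*R²/9)
√(-132 + D(-2/(-10) + 7/(-10), 7)) = √(-132 - (-2/(-10) + 7/(-10))*(1 + 7²)/9) = √(-132 - (-2*(-⅒) + 7*(-⅒))*(1 + 49)/9) = √(-132 - ⅑*(⅕ - 7/10)*50) = √(-132 - ⅑*(-½)*50) = √(-132 + 25/9) = √(-1163/9) = I*√1163/3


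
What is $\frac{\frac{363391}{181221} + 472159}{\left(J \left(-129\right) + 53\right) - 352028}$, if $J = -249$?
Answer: $- \frac{42782744765}{28982130867} \approx -1.4762$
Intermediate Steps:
$\frac{\frac{363391}{181221} + 472159}{\left(J \left(-129\right) + 53\right) - 352028} = \frac{\frac{363391}{181221} + 472159}{\left(\left(-249\right) \left(-129\right) + 53\right) - 352028} = \frac{363391 \cdot \frac{1}{181221} + 472159}{\left(32121 + 53\right) - 352028} = \frac{\frac{363391}{181221} + 472159}{32174 - 352028} = \frac{85565489530}{181221 \left(-319854\right)} = \frac{85565489530}{181221} \left(- \frac{1}{319854}\right) = - \frac{42782744765}{28982130867}$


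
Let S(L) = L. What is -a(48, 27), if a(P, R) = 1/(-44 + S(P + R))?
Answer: -1/31 ≈ -0.032258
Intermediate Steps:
a(P, R) = 1/(-44 + P + R) (a(P, R) = 1/(-44 + (P + R)) = 1/(-44 + P + R))
-a(48, 27) = -1/(-44 + 48 + 27) = -1/31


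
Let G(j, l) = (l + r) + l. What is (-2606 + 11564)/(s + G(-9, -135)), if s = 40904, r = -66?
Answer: 4479/20284 ≈ 0.22081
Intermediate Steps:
G(j, l) = -66 + 2*l (G(j, l) = (l - 66) + l = (-66 + l) + l = -66 + 2*l)
(-2606 + 11564)/(s + G(-9, -135)) = (-2606 + 11564)/(40904 + (-66 + 2*(-135))) = 8958/(40904 + (-66 - 270)) = 8958/(40904 - 336) = 8958/40568 = 8958*(1/40568) = 4479/20284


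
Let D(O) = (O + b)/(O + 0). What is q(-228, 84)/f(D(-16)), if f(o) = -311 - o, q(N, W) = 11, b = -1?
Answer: -176/4993 ≈ -0.035249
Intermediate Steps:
D(O) = (-1 + O)/O (D(O) = (O - 1)/(O + 0) = (-1 + O)/O)
q(-228, 84)/f(D(-16)) = 11/(-311 - (-1 - 16)/(-16)) = 11/(-311 - (-1)*(-17)/16) = 11/(-311 - 1*17/16) = 11/(-311 - 17/16) = 11/(-4993/16) = 11*(-16/4993) = -176/4993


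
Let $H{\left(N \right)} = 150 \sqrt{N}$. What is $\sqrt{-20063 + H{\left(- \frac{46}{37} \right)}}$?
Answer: $\frac{\sqrt{-27466247 + 5550 i \sqrt{1702}}}{37} \approx 0.59039 + 141.65 i$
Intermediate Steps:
$\sqrt{-20063 + H{\left(- \frac{46}{37} \right)}} = \sqrt{-20063 + 150 \sqrt{- \frac{46}{37}}} = \sqrt{-20063 + 150 \frac{i \sqrt{1702}}{37}} = \sqrt{-20063 + \frac{150 i \sqrt{1702}}{37}}$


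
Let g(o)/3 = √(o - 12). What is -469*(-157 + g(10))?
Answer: 73633 - 1407*I*√2 ≈ 73633.0 - 1989.8*I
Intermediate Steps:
g(o) = 3*√(-12 + o) (g(o) = 3*√(o - 12) = 3*√(-12 + o))
-469*(-157 + g(10)) = -469*(-157 + 3*√(-12 + 10)) = -469*(-157 + 3*√(-2)) = -469*(-157 + 3*(I*√2)) = -469*(-157 + 3*I*√2) = 73633 - 1407*I*√2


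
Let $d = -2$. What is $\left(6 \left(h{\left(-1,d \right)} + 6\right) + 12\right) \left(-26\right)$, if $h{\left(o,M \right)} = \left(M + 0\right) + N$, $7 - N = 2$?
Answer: $-1716$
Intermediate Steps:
$N = 5$ ($N = 7 - 2 = 5$)
$h{\left(o,M \right)} = 5 + M$ ($h{\left(o,M \right)} = \left(M + 0\right) + 5 = M + 5 = 5 + M$)
$\left(6 \left(h{\left(-1,d \right)} + 6\right) + 12\right) \left(-26\right) = \left(6 \left(\left(5 - 2\right) + 6\right) + 12\right) \left(-26\right) = \left(6 \left(3 + 6\right) + 12\right) \left(-26\right) = \left(6 \cdot 9 + 12\right) \left(-26\right) = \left(54 + 12\right) \left(-26\right) = 66 \left(-26\right) = -1716$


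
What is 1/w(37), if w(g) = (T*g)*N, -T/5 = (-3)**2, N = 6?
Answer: -1/9990 ≈ -0.00010010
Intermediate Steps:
T = -45 (T = -5*(-3)**2 = -5*9 = -45)
w(g) = -270*g (w(g) = -45*g*6 = -270*g)
1/w(37) = 1/(-270*37) = 1/(-9990) = -1/9990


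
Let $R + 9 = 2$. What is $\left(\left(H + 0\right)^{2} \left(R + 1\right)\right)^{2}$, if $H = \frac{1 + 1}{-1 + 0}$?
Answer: $576$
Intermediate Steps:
$H = -2$ ($H = \frac{2}{-1} = 2 \left(-1\right) = -2$)
$R = -7$ ($R = -9 + 2 = -7$)
$\left(\left(H + 0\right)^{2} \left(R + 1\right)\right)^{2} = \left(\left(-2 + 0\right)^{2} \left(-7 + 1\right)\right)^{2} = \left(\left(-2\right)^{2} \left(-6\right)\right)^{2} = \left(4 \left(-6\right)\right)^{2} = \left(-24\right)^{2} = 576$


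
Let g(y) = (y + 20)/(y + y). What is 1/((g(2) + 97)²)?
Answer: 4/42025 ≈ 9.5181e-5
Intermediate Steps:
g(y) = (20 + y)/(2*y) (g(y) = (20 + y)/((2*y)) = (20 + y)*(1/(2*y)) = (20 + y)/(2*y))
1/((g(2) + 97)²) = 1/(((½)*(20 + 2)/2 + 97)²) = 1/(((½)*(½)*22 + 97)²) = 1/((11/2 + 97)²) = 1/((205/2)²) = 1/(42025/4) = 4/42025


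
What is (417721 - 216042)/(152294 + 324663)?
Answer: 201679/476957 ≈ 0.42285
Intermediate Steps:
(417721 - 216042)/(152294 + 324663) = 201679/476957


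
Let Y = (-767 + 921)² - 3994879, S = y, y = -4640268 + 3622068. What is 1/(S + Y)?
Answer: -1/4989363 ≈ -2.0043e-7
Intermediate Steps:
y = -1018200
S = -1018200
Y = -3971163 (Y = 154² - 3994879 = 23716 - 3994879 = -3971163)
1/(S + Y) = 1/(-1018200 - 3971163) = 1/(-4989363) = -1/4989363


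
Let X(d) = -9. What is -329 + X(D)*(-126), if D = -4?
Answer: 805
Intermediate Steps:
-329 + X(D)*(-126) = -329 - 9*(-126) = -329 + 1134 = 805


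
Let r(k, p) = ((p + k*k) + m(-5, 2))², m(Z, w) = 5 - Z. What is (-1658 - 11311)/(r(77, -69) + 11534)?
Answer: -131/348166 ≈ -0.00037626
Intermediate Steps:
r(k, p) = (10 + p + k²)² (r(k, p) = ((p + k*k) + (5 - 1*(-5)))² = ((p + k²) + (5 + 5))² = ((p + k²) + 10)² = (10 + p + k²)²)
(-1658 - 11311)/(r(77, -69) + 11534) = (-1658 - 11311)/((10 - 69 + 77²)² + 11534) = -12969/((10 - 69 + 5929)² + 11534) = -12969/(5870² + 11534) = -12969/(34456900 + 11534) = -12969/34468434 = -12969*1/34468434 = -131/348166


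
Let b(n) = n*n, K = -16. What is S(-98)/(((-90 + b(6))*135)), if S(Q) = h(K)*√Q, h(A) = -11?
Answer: 77*I*√2/7290 ≈ 0.014938*I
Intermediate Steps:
b(n) = n²
S(Q) = -11*√Q
S(-98)/(((-90 + b(6))*135)) = (-77*I*√2)/(((-90 + 6²)*135)) = (-77*I*√2)/(((-90 + 36)*135)) = (-77*I*√2)/((-54*135)) = -77*I*√2/(-7290) = -77*I*√2*(-1/7290) = 77*I*√2/7290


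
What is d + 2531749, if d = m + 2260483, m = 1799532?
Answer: 6591764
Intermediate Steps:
d = 4060015 (d = 1799532 + 2260483 = 4060015)
d + 2531749 = 4060015 + 2531749 = 6591764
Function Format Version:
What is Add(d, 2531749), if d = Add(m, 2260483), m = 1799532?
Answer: 6591764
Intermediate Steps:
d = 4060015 (d = Add(1799532, 2260483) = 4060015)
Add(d, 2531749) = Add(4060015, 2531749) = 6591764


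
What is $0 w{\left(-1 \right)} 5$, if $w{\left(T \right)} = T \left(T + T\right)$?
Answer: $0$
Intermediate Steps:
$w{\left(T \right)} = 2 T^{2}$ ($w{\left(T \right)} = T 2 T = 2 T^{2}$)
$0 w{\left(-1 \right)} 5 = 0 \cdot 2 \left(-1\right)^{2} \cdot 5 = 0 \cdot 2 \cdot 1 \cdot 5 = 0 \cdot 2 \cdot 5 = 0 \cdot 5 = 0$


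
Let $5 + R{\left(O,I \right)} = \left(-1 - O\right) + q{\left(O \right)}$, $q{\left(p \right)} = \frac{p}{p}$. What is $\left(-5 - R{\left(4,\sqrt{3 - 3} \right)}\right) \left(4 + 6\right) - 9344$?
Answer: $-9304$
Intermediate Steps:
$q{\left(p \right)} = 1$
$R{\left(O,I \right)} = -5 - O$ ($R{\left(O,I \right)} = -5 + \left(\left(-1 - O\right) + 1\right) = -5 - O$)
$\left(-5 - R{\left(4,\sqrt{3 - 3} \right)}\right) \left(4 + 6\right) - 9344 = \left(-5 - \left(-5 - 4\right)\right) \left(4 + 6\right) - 9344 = \left(-5 - \left(-5 - 4\right)\right) 10 - 9344 = \left(-5 - -9\right) 10 - 9344 = \left(-5 + 9\right) 10 - 9344 = 4 \cdot 10 - 9344 = 40 - 9344 = -9304$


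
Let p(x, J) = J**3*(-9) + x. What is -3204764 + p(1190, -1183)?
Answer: 14897155809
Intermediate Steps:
p(x, J) = x - 9*J**3 (p(x, J) = -9*J**3 + x = x - 9*J**3)
-3204764 + p(1190, -1183) = -3204764 + (1190 - 9*(-1183)**3) = -3204764 + (1190 - 9*(-1655595487)) = -3204764 + (1190 + 14900359383) = -3204764 + 14900360573 = 14897155809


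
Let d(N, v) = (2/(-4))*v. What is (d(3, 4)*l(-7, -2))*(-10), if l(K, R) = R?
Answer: -40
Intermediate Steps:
d(N, v) = -v/2 (d(N, v) = (2*(-¼))*v = -v/2)
(d(3, 4)*l(-7, -2))*(-10) = (-½*4*(-2))*(-10) = -2*(-2)*(-10) = 4*(-10) = -40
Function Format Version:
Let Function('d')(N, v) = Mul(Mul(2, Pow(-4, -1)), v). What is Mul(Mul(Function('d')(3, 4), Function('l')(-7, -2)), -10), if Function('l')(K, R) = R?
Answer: -40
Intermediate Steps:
Function('d')(N, v) = Mul(Rational(-1, 2), v) (Function('d')(N, v) = Mul(Mul(2, Rational(-1, 4)), v) = Mul(Rational(-1, 2), v))
Mul(Mul(Function('d')(3, 4), Function('l')(-7, -2)), -10) = Mul(Mul(Mul(Rational(-1, 2), 4), -2), -10) = Mul(Mul(-2, -2), -10) = Mul(4, -10) = -40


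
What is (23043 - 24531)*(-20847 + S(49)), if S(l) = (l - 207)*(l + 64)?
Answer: 57587088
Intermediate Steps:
S(l) = (-207 + l)*(64 + l)
(23043 - 24531)*(-20847 + S(49)) = (23043 - 24531)*(-20847 + (-13248 + 49**2 - 143*49)) = -1488*(-20847 + (-13248 + 2401 - 7007)) = -1488*(-20847 - 17854) = -1488*(-38701) = 57587088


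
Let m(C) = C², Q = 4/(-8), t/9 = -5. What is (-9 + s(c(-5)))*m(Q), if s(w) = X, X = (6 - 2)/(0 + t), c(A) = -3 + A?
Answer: -409/180 ≈ -2.2722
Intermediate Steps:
t = -45 (t = 9*(-5) = -45)
X = -4/45 (X = (6 - 2)/(0 - 45) = 4/(-45) = 4*(-1/45) = -4/45 ≈ -0.088889)
s(w) = -4/45
Q = -½ (Q = 4*(-⅛) = -½ ≈ -0.50000)
(-9 + s(c(-5)))*m(Q) = (-9 - 4/45)*(-½)² = -409/45*¼ = -409/180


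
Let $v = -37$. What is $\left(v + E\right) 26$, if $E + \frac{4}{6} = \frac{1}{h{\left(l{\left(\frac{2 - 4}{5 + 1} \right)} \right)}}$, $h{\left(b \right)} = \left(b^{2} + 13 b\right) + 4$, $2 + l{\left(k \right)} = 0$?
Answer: $- \frac{8827}{9} \approx -980.78$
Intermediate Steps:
$l{\left(k \right)} = -2$ ($l{\left(k \right)} = -2 + 0 = -2$)
$h{\left(b \right)} = 4 + b^{2} + 13 b$
$E = - \frac{13}{18}$ ($E = - \frac{2}{3} + \frac{1}{4 + \left(-2\right)^{2} + 13 \left(-2\right)} = - \frac{2}{3} + \frac{1}{4 + 4 - 26} = - \frac{2}{3} + \frac{1}{-18} = - \frac{2}{3} - \frac{1}{18} = - \frac{13}{18} \approx -0.72222$)
$\left(v + E\right) 26 = \left(-37 - \frac{13}{18}\right) 26 = \left(- \frac{679}{18}\right) 26 = - \frac{8827}{9}$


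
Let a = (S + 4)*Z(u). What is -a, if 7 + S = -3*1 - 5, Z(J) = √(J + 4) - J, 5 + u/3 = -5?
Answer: 330 + 11*I*√26 ≈ 330.0 + 56.089*I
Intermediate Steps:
u = -30 (u = -15 + 3*(-5) = -15 - 15 = -30)
Z(J) = √(4 + J) - J
S = -15 (S = -7 + (-3*1 - 5) = -7 + (-3 - 5) = -7 - 8 = -15)
a = -330 - 11*I*√26 (a = (-15 + 4)*(√(4 - 30) - 1*(-30)) = -11*(√(-26) + 30) = -11*(I*√26 + 30) = -11*(30 + I*√26) = -330 - 11*I*√26 ≈ -330.0 - 56.089*I)
-a = -(-330 - 11*I*√26) = 330 + 11*I*√26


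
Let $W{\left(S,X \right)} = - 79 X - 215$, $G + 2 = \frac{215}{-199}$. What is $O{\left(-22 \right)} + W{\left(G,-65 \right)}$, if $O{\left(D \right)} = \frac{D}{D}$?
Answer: $4921$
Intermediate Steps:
$G = - \frac{613}{199}$ ($G = -2 + \frac{215}{-199} = -2 + 215 \left(- \frac{1}{199}\right) = -2 - \frac{215}{199} = - \frac{613}{199} \approx -3.0804$)
$O{\left(D \right)} = 1$
$W{\left(S,X \right)} = -215 - 79 X$ ($W{\left(S,X \right)} = - 79 X - 215 = -215 - 79 X$)
$O{\left(-22 \right)} + W{\left(G,-65 \right)} = 1 - -4920 = 1 + \left(-215 + 5135\right) = 1 + 4920 = 4921$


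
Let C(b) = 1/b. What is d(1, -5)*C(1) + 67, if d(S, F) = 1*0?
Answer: 67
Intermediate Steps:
d(S, F) = 0
C(b) = 1/b
d(1, -5)*C(1) + 67 = 0/1 + 67 = 0*1 + 67 = 0 + 67 = 67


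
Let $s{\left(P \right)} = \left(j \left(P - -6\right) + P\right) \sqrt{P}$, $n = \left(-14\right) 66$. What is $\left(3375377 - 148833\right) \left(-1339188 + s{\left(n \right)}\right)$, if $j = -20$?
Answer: $-4320949006272 + 112516042368 i \sqrt{231} \approx -4.321 \cdot 10^{12} + 1.7101 \cdot 10^{12} i$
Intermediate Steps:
$n = -924$
$s{\left(P \right)} = \sqrt{P} \left(-120 - 19 P\right)$ ($s{\left(P \right)} = \left(- 20 \left(P - -6\right) + P\right) \sqrt{P} = \left(- 20 \left(P + 6\right) + P\right) \sqrt{P} = \left(- 20 \left(6 + P\right) + P\right) \sqrt{P} = \left(\left(-120 - 20 P\right) + P\right) \sqrt{P} = \left(-120 - 19 P\right) \sqrt{P} = \sqrt{P} \left(-120 - 19 P\right)$)
$\left(3375377 - 148833\right) \left(-1339188 + s{\left(n \right)}\right) = \left(3375377 - 148833\right) \left(-1339188 + \sqrt{-924} \left(-120 - -17556\right)\right) = 3226544 \left(-1339188 + 2 i \sqrt{231} \left(-120 + 17556\right)\right) = 3226544 \left(-1339188 + 2 i \sqrt{231} \cdot 17436\right) = 3226544 \left(-1339188 + 34872 i \sqrt{231}\right) = -4320949006272 + 112516042368 i \sqrt{231}$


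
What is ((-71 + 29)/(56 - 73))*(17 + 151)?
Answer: 7056/17 ≈ 415.06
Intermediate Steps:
((-71 + 29)/(56 - 73))*(17 + 151) = -42/(-17)*168 = -42*(-1/17)*168 = (42/17)*168 = 7056/17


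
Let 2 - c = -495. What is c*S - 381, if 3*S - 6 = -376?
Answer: -185033/3 ≈ -61678.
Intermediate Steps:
c = 497 (c = 2 - 1*(-495) = 2 + 495 = 497)
S = -370/3 (S = 2 + (⅓)*(-376) = 2 - 376/3 = -370/3 ≈ -123.33)
c*S - 381 = 497*(-370/3) - 381 = -183890/3 - 381 = -185033/3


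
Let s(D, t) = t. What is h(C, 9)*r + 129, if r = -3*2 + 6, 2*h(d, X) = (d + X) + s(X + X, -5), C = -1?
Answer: 129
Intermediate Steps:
h(d, X) = -5/2 + X/2 + d/2 (h(d, X) = ((d + X) - 5)/2 = ((X + d) - 5)/2 = (-5 + X + d)/2 = -5/2 + X/2 + d/2)
r = 0 (r = -6 + 6 = 0)
h(C, 9)*r + 129 = (-5/2 + (1/2)*9 + (1/2)*(-1))*0 + 129 = (-5/2 + 9/2 - 1/2)*0 + 129 = (3/2)*0 + 129 = 0 + 129 = 129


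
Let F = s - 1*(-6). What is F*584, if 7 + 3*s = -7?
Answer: 2336/3 ≈ 778.67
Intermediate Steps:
s = -14/3 (s = -7/3 + (1/3)*(-7) = -7/3 - 7/3 = -14/3 ≈ -4.6667)
F = 4/3 (F = -14/3 - 1*(-6) = -14/3 + 6 = 4/3 ≈ 1.3333)
F*584 = (4/3)*584 = 2336/3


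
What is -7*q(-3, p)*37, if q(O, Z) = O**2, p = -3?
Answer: -2331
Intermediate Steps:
-7*q(-3, p)*37 = -7*(-3)**2*37 = -7*9*37 = -63*37 = -2331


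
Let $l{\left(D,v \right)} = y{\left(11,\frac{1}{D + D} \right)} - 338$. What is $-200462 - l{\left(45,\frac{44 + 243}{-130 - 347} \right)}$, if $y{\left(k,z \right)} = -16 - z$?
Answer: $- \frac{18009719}{90} \approx -2.0011 \cdot 10^{5}$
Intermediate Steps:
$l{\left(D,v \right)} = -354 - \frac{1}{2 D}$ ($l{\left(D,v \right)} = \left(-16 - \frac{1}{D + D}\right) - 338 = \left(-16 - \frac{1}{2 D}\right) - 338 = -354 - \frac{1}{2 D}$)
$-200462 - l{\left(45,\frac{44 + 243}{-130 - 347} \right)} = -200462 - \left(-354 - \frac{1}{2 \cdot 45}\right) = -200462 - \left(-354 - \frac{1}{90}\right) = -200462 - - \frac{31861}{90} = -200462 + \frac{31861}{90} = - \frac{18009719}{90}$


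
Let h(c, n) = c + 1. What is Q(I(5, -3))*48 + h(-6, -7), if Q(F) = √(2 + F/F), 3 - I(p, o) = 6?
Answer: -5 + 48*√3 ≈ 78.138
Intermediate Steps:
I(p, o) = -3 (I(p, o) = 3 - 1*6 = 3 - 6 = -3)
Q(F) = √3 (Q(F) = √(2 + 1) = √3)
h(c, n) = 1 + c
Q(I(5, -3))*48 + h(-6, -7) = √3*48 + (1 - 6) = 48*√3 - 5 = -5 + 48*√3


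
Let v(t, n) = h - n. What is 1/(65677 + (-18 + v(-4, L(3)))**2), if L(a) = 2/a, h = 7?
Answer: 9/592318 ≈ 1.5195e-5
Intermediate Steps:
v(t, n) = 7 - n
1/(65677 + (-18 + v(-4, L(3)))**2) = 1/(65677 + (-18 + (7 - 2/3))**2) = 1/(65677 + (-18 + 19/3)**2) = 1/(65677 + (-35/3)**2) = 1/(65677 + 1225/9) = 1/(592318/9) = 9/592318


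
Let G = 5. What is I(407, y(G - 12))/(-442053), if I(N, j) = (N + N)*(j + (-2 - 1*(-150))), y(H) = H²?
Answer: -160358/442053 ≈ -0.36276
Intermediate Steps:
I(N, j) = 2*N*(148 + j) (I(N, j) = (2*N)*(j + (-2 + 150)) = (2*N)*(j + 148) = (2*N)*(148 + j) = 2*N*(148 + j))
I(407, y(G - 12))/(-442053) = (2*407*(148 + (5 - 12)²))/(-442053) = (2*407*(148 + (-7)²))*(-1/442053) = (2*407*(148 + 49))*(-1/442053) = (2*407*197)*(-1/442053) = 160358*(-1/442053) = -160358/442053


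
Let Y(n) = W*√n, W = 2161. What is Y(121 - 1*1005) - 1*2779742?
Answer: -2779742 + 4322*I*√221 ≈ -2.7797e+6 + 64251.0*I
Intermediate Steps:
Y(n) = 2161*√n
Y(121 - 1*1005) - 1*2779742 = 2161*√(121 - 1*1005) - 1*2779742 = 2161*√(121 - 1005) - 2779742 = 2161*√(-884) - 2779742 = 2161*(2*I*√221) - 2779742 = 4322*I*√221 - 2779742 = -2779742 + 4322*I*√221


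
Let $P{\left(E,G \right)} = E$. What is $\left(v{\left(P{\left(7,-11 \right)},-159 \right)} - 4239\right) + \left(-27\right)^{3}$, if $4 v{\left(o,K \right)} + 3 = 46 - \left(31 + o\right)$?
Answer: $- \frac{95683}{4} \approx -23921.0$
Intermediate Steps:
$v{\left(o,K \right)} = 3 - \frac{o}{4}$ ($v{\left(o,K \right)} = - \frac{3}{4} + \frac{46 - \left(31 + o\right)}{4} = - \frac{3}{4} + \frac{15 - o}{4} = - \frac{3}{4} - \left(- \frac{15}{4} + \frac{o}{4}\right) = 3 - \frac{o}{4}$)
$\left(v{\left(P{\left(7,-11 \right)},-159 \right)} - 4239\right) + \left(-27\right)^{3} = \left(\left(3 - \frac{7}{4}\right) - 4239\right) + \left(-27\right)^{3} = \left(\left(3 - \frac{7}{4}\right) - 4239\right) - 19683 = \left(\frac{5}{4} - 4239\right) - 19683 = - \frac{16951}{4} - 19683 = - \frac{95683}{4}$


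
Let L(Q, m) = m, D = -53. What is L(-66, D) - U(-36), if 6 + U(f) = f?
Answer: -11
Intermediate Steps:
U(f) = -6 + f
L(-66, D) - U(-36) = -53 - (-6 - 36) = -53 - 1*(-42) = -53 + 42 = -11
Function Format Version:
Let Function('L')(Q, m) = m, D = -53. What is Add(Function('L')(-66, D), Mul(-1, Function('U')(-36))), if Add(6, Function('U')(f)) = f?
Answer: -11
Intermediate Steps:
Function('U')(f) = Add(-6, f)
Add(Function('L')(-66, D), Mul(-1, Function('U')(-36))) = Add(-53, Mul(-1, Add(-6, -36))) = Add(-53, Mul(-1, -42)) = Add(-53, 42) = -11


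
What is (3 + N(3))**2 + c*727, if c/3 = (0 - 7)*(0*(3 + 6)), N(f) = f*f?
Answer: 144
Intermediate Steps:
N(f) = f**2
c = 0 (c = 3*((0 - 7)*(0*(3 + 6))) = 3*(-0*9) = 3*(-7*0) = 3*0 = 0)
(3 + N(3))**2 + c*727 = (3 + 3**2)**2 + 0*727 = (3 + 9)**2 + 0 = 12**2 + 0 = 144 + 0 = 144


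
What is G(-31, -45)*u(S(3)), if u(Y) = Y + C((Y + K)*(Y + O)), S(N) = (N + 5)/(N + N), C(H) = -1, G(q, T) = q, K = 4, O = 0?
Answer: -31/3 ≈ -10.333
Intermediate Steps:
S(N) = (5 + N)/(2*N) (S(N) = (5 + N)/((2*N)) = (5 + N)*(1/(2*N)) = (5 + N)/(2*N))
u(Y) = -1 + Y (u(Y) = Y - 1 = -1 + Y)
G(-31, -45)*u(S(3)) = -31*(-1 + (½)*(5 + 3)/3) = -31*(-1 + (½)*(⅓)*8) = -31*(-1 + 4/3) = -31*⅓ = -31/3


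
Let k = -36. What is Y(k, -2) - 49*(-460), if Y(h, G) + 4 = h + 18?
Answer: 22518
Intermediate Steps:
Y(h, G) = 14 + h (Y(h, G) = -4 + (h + 18) = -4 + (18 + h) = 14 + h)
Y(k, -2) - 49*(-460) = (14 - 36) - 49*(-460) = -22 + 22540 = 22518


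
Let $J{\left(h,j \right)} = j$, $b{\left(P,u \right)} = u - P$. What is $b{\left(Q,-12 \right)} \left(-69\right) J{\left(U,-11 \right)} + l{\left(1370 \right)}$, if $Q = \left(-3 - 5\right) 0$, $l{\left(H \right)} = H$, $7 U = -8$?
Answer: $-7738$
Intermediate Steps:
$U = - \frac{8}{7}$ ($U = \frac{1}{7} \left(-8\right) = - \frac{8}{7} \approx -1.1429$)
$Q = 0$ ($Q = \left(-8\right) 0 = 0$)
$b{\left(Q,-12 \right)} \left(-69\right) J{\left(U,-11 \right)} + l{\left(1370 \right)} = \left(-12 - 0\right) \left(-69\right) \left(-11\right) + 1370 = \left(-12 + 0\right) \left(-69\right) \left(-11\right) + 1370 = \left(-12\right) \left(-69\right) \left(-11\right) + 1370 = 828 \left(-11\right) + 1370 = -9108 + 1370 = -7738$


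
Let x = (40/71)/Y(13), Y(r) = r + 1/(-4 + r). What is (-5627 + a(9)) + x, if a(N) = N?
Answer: -23533622/4189 ≈ -5618.0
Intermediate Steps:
x = 180/4189 (x = (40/71)/(((1 + 13**2 - 4*13)/(-4 + 13))) = (40*(1/71))/(((1 + 169 - 52)/9)) = 40/(71*(((1/9)*118))) = 40/(71*(118/9)) = (40/71)*(9/118) = 180/4189 ≈ 0.042970)
(-5627 + a(9)) + x = (-5627 + 9) + 180/4189 = -5618 + 180/4189 = -23533622/4189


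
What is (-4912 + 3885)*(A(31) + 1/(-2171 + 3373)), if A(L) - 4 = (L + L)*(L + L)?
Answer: -4750180019/1202 ≈ -3.9519e+6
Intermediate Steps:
A(L) = 4 + 4*L**2 (A(L) = 4 + (L + L)*(L + L) = 4 + (2*L)*(2*L) = 4 + 4*L**2)
(-4912 + 3885)*(A(31) + 1/(-2171 + 3373)) = (-4912 + 3885)*((4 + 4*31**2) + 1/(-2171 + 3373)) = -1027*((4 + 4*961) + 1/1202) = -1027*((4 + 3844) + 1/1202) = -1027*(3848 + 1/1202) = -1027*4625297/1202 = -4750180019/1202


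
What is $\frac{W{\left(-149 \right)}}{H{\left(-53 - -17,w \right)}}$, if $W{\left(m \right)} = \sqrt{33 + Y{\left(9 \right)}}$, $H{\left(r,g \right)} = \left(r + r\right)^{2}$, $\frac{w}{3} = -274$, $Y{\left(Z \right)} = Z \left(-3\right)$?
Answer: $\frac{\sqrt{6}}{5184} \approx 0.00047251$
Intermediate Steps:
$Y{\left(Z \right)} = - 3 Z$
$w = -822$ ($w = 3 \left(-274\right) = -822$)
$H{\left(r,g \right)} = 4 r^{2}$ ($H{\left(r,g \right)} = \left(2 r\right)^{2} = 4 r^{2}$)
$W{\left(m \right)} = \sqrt{6}$ ($W{\left(m \right)} = \sqrt{33 - 27} = \sqrt{6}$)
$\frac{W{\left(-149 \right)}}{H{\left(-53 - -17,w \right)}} = \frac{\sqrt{6}}{4 \left(-53 - -17\right)^{2}} = \frac{\sqrt{6}}{4 \left(-53 + 17\right)^{2}} = \frac{\sqrt{6}}{4 \left(-36\right)^{2}} = \frac{\sqrt{6}}{4 \cdot 1296} = \frac{\sqrt{6}}{5184}$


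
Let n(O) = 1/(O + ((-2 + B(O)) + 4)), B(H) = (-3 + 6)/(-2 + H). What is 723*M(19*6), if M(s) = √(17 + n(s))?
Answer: 723*√2872245865/12995 ≈ 2981.8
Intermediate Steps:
B(H) = 3/(-2 + H)
n(O) = 1/(2 + O + 3/(-2 + O)) (n(O) = 1/(O + ((-2 + 3/(-2 + O)) + 4)) = 1/(O + (2 + 3/(-2 + O))) = 1/(2 + O + 3/(-2 + O)))
M(s) = √(17 + (-2 + s)/(-1 + s²))
723*M(19*6) = 723*√((-19 + 19*6 + 17*(19*6)²)/(-1 + (19*6)²)) = 723*√((-19 + 114 + 17*114²)/(-1 + 114²)) = 723*√((-19 + 114 + 17*12996)/(-1 + 12996)) = 723*√((-19 + 114 + 220932)/12995) = 723*√((1/12995)*221027) = 723*√(221027/12995) = 723*(√2872245865/12995) = 723*√2872245865/12995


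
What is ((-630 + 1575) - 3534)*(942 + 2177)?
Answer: -8075091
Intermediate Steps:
((-630 + 1575) - 3534)*(942 + 2177) = (945 - 3534)*3119 = -2589*3119 = -8075091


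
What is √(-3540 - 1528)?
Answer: 2*I*√1267 ≈ 71.19*I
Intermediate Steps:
√(-3540 - 1528) = √(-5068) = 2*I*√1267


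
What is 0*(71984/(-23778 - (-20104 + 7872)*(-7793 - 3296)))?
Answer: 0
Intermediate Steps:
0*(71984/(-23778 - (-20104 + 7872)*(-7793 - 3296))) = 0*(71984/(-23778 - (-12232)*(-11089))) = 0*(71984/(-23778 - 1*135640648)) = 0*(71984/(-23778 - 135640648)) = 0*(71984/(-135664426)) = 0*(71984*(-1/135664426)) = 0*(-35992/67832213) = 0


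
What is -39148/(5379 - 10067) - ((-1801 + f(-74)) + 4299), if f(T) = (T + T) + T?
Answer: -2657685/1172 ≈ -2267.6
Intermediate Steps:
f(T) = 3*T (f(T) = 2*T + T = 3*T)
-39148/(5379 - 10067) - ((-1801 + f(-74)) + 4299) = -39148/(5379 - 10067) - ((-1801 + 3*(-74)) + 4299) = -39148/(-4688) - ((-1801 - 222) + 4299) = -39148*(-1/4688) - (-2023 + 4299) = 9787/1172 - 1*2276 = 9787/1172 - 2276 = -2657685/1172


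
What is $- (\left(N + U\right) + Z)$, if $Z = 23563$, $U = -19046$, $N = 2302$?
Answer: $-6819$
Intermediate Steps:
$- (\left(N + U\right) + Z) = - (\left(2302 - 19046\right) + 23563) = - (-16744 + 23563) = \left(-1\right) 6819 = -6819$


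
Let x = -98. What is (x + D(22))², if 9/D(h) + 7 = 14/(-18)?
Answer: 48177481/4900 ≈ 9832.1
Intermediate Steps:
D(h) = -81/70 (D(h) = 9/(-7 + 14/(-18)) = 9/(-7 + 14*(-1/18)) = 9/(-7 - 7/9) = 9/(-70/9) = 9*(-9/70) = -81/70)
(x + D(22))² = (-98 - 81/70)² = (-6941/70)² = 48177481/4900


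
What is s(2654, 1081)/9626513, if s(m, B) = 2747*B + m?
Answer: 2972161/9626513 ≈ 0.30875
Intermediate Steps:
s(m, B) = m + 2747*B
s(2654, 1081)/9626513 = (2654 + 2747*1081)/9626513 = (2654 + 2969507)*(1/9626513) = 2972161*(1/9626513) = 2972161/9626513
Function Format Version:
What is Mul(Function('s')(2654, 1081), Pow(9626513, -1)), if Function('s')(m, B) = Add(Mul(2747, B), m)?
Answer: Rational(2972161, 9626513) ≈ 0.30875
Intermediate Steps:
Function('s')(m, B) = Add(m, Mul(2747, B))
Mul(Function('s')(2654, 1081), Pow(9626513, -1)) = Mul(Add(2654, Mul(2747, 1081)), Pow(9626513, -1)) = Mul(Add(2654, 2969507), Rational(1, 9626513)) = Mul(2972161, Rational(1, 9626513)) = Rational(2972161, 9626513)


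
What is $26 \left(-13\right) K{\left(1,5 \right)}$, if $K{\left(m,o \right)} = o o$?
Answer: $-8450$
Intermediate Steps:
$K{\left(m,o \right)} = o^{2}$
$26 \left(-13\right) K{\left(1,5 \right)} = 26 \left(-13\right) 5^{2} = \left(-338\right) 25 = -8450$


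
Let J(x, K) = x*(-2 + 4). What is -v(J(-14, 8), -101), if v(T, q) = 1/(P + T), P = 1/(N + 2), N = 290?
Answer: 292/8175 ≈ 0.035719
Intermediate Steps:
J(x, K) = 2*x (J(x, K) = x*2 = 2*x)
P = 1/292 (P = 1/(290 + 2) = 1/292 ≈ 0.0034247)
v(T, q) = 1/(1/292 + T)
-v(J(-14, 8), -101) = -292/(1 + 292*(2*(-14))) = -292/(1 + 292*(-28)) = -292/(1 - 8176) = -292/(-8175) = -292*(-1)/8175 = -1*(-292/8175) = 292/8175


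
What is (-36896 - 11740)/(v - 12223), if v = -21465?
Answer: 12159/8422 ≈ 1.4437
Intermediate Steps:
(-36896 - 11740)/(v - 12223) = (-36896 - 11740)/(-21465 - 12223) = -48636/(-33688) = -48636*(-1/33688) = 12159/8422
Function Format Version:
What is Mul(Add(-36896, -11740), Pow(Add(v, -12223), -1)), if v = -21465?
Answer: Rational(12159, 8422) ≈ 1.4437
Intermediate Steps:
Mul(Add(-36896, -11740), Pow(Add(v, -12223), -1)) = Mul(Add(-36896, -11740), Pow(Add(-21465, -12223), -1)) = Mul(-48636, Pow(-33688, -1)) = Mul(-48636, Rational(-1, 33688)) = Rational(12159, 8422)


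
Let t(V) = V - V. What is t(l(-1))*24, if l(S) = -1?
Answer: 0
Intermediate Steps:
t(V) = 0
t(l(-1))*24 = 0*24 = 0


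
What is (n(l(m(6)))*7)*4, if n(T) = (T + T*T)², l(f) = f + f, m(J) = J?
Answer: 681408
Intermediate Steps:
l(f) = 2*f
n(T) = (T + T²)²
(n(l(m(6)))*7)*4 = (((2*6)²*(1 + 2*6)²)*7)*4 = ((12²*(1 + 12)²)*7)*4 = ((144*13²)*7)*4 = ((144*169)*7)*4 = (24336*7)*4 = 170352*4 = 681408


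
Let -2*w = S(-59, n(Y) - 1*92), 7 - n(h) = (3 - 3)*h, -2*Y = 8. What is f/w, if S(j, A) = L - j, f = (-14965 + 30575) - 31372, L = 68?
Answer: 31524/127 ≈ 248.22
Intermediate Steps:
Y = -4 (Y = -½*8 = -4)
n(h) = 7 (n(h) = 7 - (3 - 3)*h = 7 - 0*h = 7 - 1*0 = 7 + 0 = 7)
f = -15762 (f = 15610 - 31372 = -15762)
S(j, A) = 68 - j
w = -127/2 (w = -(68 - 1*(-59))/2 = -(68 + 59)/2 = -½*127 = -127/2 ≈ -63.500)
f/w = -15762/(-127/2) = -15762*(-2/127) = 31524/127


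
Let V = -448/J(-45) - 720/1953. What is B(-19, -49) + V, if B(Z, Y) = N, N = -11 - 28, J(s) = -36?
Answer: -52583/1953 ≈ -26.924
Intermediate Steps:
N = -39
B(Z, Y) = -39
V = 23584/1953 (V = -448/(-36) - 720/1953 = -448*(-1/36) - 720*1/1953 = 112/9 - 80/217 = 23584/1953 ≈ 12.076)
B(-19, -49) + V = -39 + 23584/1953 = -52583/1953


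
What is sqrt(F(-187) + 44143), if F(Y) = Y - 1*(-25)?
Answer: sqrt(43981) ≈ 209.72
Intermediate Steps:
F(Y) = 25 + Y (F(Y) = Y + 25 = 25 + Y)
sqrt(F(-187) + 44143) = sqrt((25 - 187) + 44143) = sqrt(-162 + 44143) = sqrt(43981)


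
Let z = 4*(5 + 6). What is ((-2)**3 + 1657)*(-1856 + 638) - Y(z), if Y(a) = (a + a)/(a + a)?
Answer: -2008483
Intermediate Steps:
z = 44 (z = 4*11 = 44)
Y(a) = 1 (Y(a) = (2*a)/((2*a)) = (2*a)*(1/(2*a)) = 1)
((-2)**3 + 1657)*(-1856 + 638) - Y(z) = ((-2)**3 + 1657)*(-1856 + 638) - 1*1 = (-8 + 1657)*(-1218) - 1 = 1649*(-1218) - 1 = -2008482 - 1 = -2008483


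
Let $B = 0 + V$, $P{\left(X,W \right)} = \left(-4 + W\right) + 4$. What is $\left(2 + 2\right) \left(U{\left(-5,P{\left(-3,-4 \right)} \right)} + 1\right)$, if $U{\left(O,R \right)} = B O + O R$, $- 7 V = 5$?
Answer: $\frac{688}{7} \approx 98.286$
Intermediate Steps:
$V = - \frac{5}{7}$ ($V = \left(- \frac{1}{7}\right) 5 = - \frac{5}{7} \approx -0.71429$)
$P{\left(X,W \right)} = W$
$B = - \frac{5}{7}$ ($B = 0 - \frac{5}{7} = - \frac{5}{7} \approx -0.71429$)
$U{\left(O,R \right)} = - \frac{5 O}{7} + O R$
$\left(2 + 2\right) \left(U{\left(-5,P{\left(-3,-4 \right)} \right)} + 1\right) = \left(2 + 2\right) \left(\frac{1}{7} \left(-5\right) \left(-5 + 7 \left(-4\right)\right) + 1\right) = 4 \left(\frac{1}{7} \left(-5\right) \left(-5 - 28\right) + 1\right) = 4 \left(\frac{1}{7} \left(-5\right) \left(-33\right) + 1\right) = 4 \left(\frac{165}{7} + 1\right) = 4 \cdot \frac{172}{7} = \frac{688}{7}$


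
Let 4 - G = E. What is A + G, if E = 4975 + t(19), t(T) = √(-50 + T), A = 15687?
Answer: 10716 - I*√31 ≈ 10716.0 - 5.5678*I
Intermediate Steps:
E = 4975 + I*√31 (E = 4975 + √(-50 + 19) = 4975 + √(-31) = 4975 + I*√31 ≈ 4975.0 + 5.5678*I)
G = -4971 - I*√31 (G = 4 - (4975 + I*√31) = 4 + (-4975 - I*√31) = -4971 - I*√31 ≈ -4971.0 - 5.5678*I)
A + G = 15687 + (-4971 - I*√31) = 10716 - I*√31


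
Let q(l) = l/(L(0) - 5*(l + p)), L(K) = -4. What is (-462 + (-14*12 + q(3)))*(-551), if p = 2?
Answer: 347187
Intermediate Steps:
q(l) = l/(-14 - 5*l) (q(l) = l/(-4 - 5*(l + 2)) = l/(-4 - 5*(2 + l)) = l/(-4 + (-10 - 5*l)) = l/(-14 - 5*l))
(-462 + (-14*12 + q(3)))*(-551) = (-462 + (-14*12 - 1*3/(14 + 5*3)))*(-551) = (-462 + (-168 - 1*3/(14 + 15)))*(-551) = (-462 + (-168 - 1*3/29))*(-551) = (-462 + (-168 - 1*3*1/29))*(-551) = (-462 + (-168 - 3/29))*(-551) = (-462 - 4875/29)*(-551) = -18273/29*(-551) = 347187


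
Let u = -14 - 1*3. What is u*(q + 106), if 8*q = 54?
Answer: -7667/4 ≈ -1916.8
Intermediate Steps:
q = 27/4 (q = (⅛)*54 = 27/4 ≈ 6.7500)
u = -17 (u = -14 - 3 = -17)
u*(q + 106) = -17*(27/4 + 106) = -17*451/4 = -7667/4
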